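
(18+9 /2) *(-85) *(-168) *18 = 5783400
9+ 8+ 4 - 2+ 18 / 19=379 / 19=19.95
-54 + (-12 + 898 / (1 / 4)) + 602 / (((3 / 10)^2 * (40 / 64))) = 128054 / 9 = 14228.22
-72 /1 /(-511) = 0.14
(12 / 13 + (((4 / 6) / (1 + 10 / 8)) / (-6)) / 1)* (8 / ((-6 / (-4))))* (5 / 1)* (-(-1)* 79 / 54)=2907200 / 85293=34.08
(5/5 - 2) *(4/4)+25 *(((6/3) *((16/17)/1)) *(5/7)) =3881/119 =32.61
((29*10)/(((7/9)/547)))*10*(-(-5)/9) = 7931500/7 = 1133071.43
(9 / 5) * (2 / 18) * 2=2 / 5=0.40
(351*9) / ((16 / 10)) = 15795 / 8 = 1974.38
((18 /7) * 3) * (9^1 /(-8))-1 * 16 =-691 /28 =-24.68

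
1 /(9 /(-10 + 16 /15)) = -134 /135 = -0.99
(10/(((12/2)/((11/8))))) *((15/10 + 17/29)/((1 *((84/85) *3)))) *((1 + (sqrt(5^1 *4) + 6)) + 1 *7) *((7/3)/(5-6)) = -3959725/75168-565675 *sqrt(5)/75168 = -69.51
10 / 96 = 5 / 48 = 0.10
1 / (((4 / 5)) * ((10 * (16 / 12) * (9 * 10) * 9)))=1 / 8640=0.00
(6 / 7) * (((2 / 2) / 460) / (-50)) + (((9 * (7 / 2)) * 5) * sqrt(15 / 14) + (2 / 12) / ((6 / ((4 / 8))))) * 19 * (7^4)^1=918082321 / 1449000 + 2052855 * sqrt(210) / 4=7437807.40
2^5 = 32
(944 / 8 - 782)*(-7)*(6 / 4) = 6972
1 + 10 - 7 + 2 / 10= 21 / 5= 4.20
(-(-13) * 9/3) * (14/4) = 273/2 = 136.50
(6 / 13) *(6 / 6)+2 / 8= 37 / 52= 0.71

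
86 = 86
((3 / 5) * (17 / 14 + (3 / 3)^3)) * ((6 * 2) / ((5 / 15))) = 1674 / 35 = 47.83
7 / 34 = 0.21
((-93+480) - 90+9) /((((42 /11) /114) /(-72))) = -657812.57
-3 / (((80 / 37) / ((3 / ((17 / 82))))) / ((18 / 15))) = -40959 / 1700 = -24.09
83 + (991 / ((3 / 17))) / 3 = 17594 / 9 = 1954.89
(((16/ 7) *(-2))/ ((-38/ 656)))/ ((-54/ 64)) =-93.53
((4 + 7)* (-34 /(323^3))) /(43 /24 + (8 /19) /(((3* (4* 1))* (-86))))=-0.00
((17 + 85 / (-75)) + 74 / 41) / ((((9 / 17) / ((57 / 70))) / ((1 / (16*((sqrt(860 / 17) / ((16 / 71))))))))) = 877591*sqrt(3655) / 985737375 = 0.05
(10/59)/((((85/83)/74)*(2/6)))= 36852/1003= 36.74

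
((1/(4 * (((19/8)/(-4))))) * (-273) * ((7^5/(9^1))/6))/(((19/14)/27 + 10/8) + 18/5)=7300.89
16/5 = 3.20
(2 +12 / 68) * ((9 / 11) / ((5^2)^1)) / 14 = 333 / 65450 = 0.01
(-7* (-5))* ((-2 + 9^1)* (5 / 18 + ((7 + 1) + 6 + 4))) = 80605 / 18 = 4478.06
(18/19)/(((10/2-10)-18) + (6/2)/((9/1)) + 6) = -27/475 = -0.06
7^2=49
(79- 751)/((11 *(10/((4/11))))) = -1344/605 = -2.22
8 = 8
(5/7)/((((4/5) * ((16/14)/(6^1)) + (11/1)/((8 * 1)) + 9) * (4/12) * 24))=75/8843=0.01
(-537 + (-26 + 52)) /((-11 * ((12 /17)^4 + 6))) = 42679231 /5740482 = 7.43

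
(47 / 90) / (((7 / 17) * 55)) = 799 / 34650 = 0.02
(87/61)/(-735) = -29/14945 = -0.00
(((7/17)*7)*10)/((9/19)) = 9310/153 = 60.85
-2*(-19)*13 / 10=247 / 5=49.40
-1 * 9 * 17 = -153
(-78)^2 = 6084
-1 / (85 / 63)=-63 / 85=-0.74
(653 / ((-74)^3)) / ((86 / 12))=-1959 / 8712316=-0.00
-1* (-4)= 4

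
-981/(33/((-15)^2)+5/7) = -515025/452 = -1139.44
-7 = -7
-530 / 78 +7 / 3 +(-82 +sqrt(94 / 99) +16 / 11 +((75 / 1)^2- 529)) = sqrt(1034) / 33 +716572 / 143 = 5011.97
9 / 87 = 3 / 29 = 0.10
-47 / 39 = -1.21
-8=-8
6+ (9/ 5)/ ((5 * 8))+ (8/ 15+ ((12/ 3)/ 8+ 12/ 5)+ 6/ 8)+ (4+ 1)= 15.23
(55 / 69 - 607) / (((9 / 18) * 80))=-10457 / 690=-15.16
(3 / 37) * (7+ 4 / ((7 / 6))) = 0.85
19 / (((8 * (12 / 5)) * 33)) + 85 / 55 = 4991 / 3168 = 1.58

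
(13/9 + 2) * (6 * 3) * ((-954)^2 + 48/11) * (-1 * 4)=-2482808352/11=-225709850.18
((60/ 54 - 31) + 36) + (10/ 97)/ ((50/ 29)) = 26936/ 4365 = 6.17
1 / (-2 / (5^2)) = -25 / 2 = -12.50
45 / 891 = 0.05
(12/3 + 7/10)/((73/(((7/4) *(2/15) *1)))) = 329/21900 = 0.02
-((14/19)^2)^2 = -38416/130321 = -0.29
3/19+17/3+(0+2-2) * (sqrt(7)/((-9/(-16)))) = 332/57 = 5.82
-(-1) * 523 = 523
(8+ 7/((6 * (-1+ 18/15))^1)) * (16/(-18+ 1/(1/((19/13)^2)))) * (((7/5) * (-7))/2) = 392756/5745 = 68.36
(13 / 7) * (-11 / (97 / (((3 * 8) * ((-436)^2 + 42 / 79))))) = -51540492432 / 53641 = -960841.38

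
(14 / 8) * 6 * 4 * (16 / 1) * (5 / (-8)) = -420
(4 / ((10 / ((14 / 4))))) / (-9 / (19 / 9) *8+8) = -133 / 2480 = -0.05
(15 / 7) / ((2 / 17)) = 255 / 14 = 18.21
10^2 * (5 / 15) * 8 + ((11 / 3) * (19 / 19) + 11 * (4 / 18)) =2455 / 9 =272.78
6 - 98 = -92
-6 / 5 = -1.20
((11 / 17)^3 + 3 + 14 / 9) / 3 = 213412 / 132651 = 1.61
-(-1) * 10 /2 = 5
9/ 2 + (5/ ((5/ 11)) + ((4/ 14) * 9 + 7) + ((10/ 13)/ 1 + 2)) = 5067/ 182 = 27.84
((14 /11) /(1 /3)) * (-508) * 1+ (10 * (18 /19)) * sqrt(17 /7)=-1924.87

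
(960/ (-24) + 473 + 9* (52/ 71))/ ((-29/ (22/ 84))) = -343321/ 86478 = -3.97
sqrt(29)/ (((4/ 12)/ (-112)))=-336 * sqrt(29)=-1809.42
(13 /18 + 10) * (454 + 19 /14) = 4882.44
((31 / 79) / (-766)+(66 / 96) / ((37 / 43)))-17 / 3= -261599293 / 53736432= -4.87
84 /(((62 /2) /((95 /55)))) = 4.68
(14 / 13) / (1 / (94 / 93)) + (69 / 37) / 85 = 4222241 / 3802305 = 1.11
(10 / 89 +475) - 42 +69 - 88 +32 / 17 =629400 / 1513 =415.99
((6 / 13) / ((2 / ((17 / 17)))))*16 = 48 / 13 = 3.69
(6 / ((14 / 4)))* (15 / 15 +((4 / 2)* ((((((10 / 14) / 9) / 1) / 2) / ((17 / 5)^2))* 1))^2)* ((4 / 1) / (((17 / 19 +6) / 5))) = 503895920480 / 101326925511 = 4.97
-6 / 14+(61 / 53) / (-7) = -220 / 371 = -0.59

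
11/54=0.20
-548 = -548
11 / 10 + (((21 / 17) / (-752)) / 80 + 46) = 48170091 / 1022720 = 47.10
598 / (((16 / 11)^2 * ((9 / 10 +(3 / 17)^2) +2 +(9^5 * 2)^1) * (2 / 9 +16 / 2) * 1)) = 470507895 / 1616452168576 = 0.00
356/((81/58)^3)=69459872/531441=130.70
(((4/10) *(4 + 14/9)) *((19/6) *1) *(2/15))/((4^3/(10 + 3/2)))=437/2592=0.17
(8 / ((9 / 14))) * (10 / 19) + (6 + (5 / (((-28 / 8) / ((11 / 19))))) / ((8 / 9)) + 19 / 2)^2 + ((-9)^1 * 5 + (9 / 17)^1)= 7549858697 / 43302672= 174.35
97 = 97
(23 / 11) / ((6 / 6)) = 23 / 11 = 2.09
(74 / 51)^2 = 2.11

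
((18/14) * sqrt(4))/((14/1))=9/49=0.18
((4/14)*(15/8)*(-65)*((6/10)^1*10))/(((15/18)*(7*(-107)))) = 1755/5243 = 0.33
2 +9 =11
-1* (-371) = 371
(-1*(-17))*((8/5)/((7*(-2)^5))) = -17/140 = -0.12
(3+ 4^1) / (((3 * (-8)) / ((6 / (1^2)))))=-1.75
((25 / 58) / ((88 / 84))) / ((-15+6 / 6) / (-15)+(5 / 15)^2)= 23625 / 59972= 0.39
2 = 2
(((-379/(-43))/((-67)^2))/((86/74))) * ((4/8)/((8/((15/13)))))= 210345/1726433488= 0.00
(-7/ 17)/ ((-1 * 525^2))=1/ 669375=0.00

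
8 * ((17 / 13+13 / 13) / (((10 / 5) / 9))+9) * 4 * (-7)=-56448 / 13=-4342.15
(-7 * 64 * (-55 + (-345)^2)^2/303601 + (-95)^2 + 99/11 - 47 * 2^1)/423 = -6338215490260/128423223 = -49354.12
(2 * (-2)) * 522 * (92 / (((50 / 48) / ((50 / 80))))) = -576288 / 5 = -115257.60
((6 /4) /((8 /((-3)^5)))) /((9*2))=-81 /32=-2.53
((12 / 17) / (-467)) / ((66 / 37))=-74 / 87329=-0.00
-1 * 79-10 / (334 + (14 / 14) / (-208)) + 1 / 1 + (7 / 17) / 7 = -92084435 / 1181007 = -77.97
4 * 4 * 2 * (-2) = -64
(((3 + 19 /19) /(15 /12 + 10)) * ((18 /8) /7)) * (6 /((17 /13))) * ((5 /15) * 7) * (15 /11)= 312 /187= 1.67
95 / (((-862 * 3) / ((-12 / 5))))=38 / 431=0.09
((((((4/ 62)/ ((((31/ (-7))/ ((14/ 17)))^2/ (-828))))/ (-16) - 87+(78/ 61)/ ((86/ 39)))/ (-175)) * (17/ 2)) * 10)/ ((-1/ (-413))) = 114991979553282/ 6642052405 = 17312.72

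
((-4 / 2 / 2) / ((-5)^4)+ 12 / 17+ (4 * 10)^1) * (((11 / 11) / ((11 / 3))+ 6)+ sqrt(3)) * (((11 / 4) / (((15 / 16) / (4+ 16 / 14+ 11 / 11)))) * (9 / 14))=1227386754 * sqrt(3) / 2603125+ 7699062366 / 2603125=3774.29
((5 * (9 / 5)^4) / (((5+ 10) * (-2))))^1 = -2187 / 1250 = -1.75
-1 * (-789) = 789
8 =8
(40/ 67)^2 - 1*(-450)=2021650/ 4489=450.36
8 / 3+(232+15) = 749 / 3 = 249.67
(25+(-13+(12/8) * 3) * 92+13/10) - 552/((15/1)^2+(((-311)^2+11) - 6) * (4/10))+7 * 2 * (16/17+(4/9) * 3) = -23944271653/33078090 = -723.87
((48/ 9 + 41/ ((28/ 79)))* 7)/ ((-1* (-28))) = 10165/ 336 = 30.25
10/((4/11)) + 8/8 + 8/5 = 301/10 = 30.10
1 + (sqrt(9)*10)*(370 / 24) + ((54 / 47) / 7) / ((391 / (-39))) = 119244141 / 257278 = 463.48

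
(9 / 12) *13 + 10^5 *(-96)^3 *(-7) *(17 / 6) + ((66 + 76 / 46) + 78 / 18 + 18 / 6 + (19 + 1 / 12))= 242152243214327 / 138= 1754726400103.82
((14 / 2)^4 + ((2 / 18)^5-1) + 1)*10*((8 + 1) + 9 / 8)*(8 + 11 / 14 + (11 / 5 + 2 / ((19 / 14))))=1174690433575 / 387828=3028895.37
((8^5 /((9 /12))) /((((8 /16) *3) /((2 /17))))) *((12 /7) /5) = 2097152 /1785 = 1174.88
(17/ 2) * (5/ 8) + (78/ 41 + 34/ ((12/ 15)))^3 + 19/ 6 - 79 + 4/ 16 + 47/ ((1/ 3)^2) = 290776723777/ 3308208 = 87895.54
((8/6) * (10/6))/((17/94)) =1880/153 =12.29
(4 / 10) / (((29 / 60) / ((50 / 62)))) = 600 / 899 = 0.67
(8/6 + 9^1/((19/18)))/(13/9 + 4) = 1686/931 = 1.81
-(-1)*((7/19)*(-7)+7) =84/19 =4.42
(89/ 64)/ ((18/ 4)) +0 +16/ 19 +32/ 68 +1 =243883/ 93024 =2.62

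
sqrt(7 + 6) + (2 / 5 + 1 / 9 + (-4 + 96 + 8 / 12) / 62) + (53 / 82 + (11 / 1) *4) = sqrt(13) + 5336531 / 114390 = 50.26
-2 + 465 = 463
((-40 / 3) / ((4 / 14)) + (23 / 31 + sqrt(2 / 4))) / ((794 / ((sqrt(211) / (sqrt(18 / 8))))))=sqrt(211) * (-8542 + 93 * sqrt(2)) / 221526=-0.55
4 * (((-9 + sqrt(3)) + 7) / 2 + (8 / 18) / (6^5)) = -17495 / 4374 + 2 * sqrt(3) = -0.54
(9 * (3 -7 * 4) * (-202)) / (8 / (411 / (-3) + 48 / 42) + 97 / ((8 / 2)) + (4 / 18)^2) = 4668078600 / 2489693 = 1874.96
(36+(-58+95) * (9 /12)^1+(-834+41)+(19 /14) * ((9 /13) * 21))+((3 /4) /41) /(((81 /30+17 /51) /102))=-708.90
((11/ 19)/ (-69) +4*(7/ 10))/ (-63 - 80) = -18299/ 937365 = -0.02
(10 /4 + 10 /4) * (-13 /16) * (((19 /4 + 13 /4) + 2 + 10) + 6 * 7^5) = -3278015 /8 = -409751.88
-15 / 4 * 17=-255 / 4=-63.75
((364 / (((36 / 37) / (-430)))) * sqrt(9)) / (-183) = 1447810 / 549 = 2637.18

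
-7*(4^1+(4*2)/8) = -35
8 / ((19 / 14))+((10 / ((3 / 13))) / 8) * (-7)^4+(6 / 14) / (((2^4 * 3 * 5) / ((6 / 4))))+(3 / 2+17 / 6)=276972977 / 21280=13015.65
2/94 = 0.02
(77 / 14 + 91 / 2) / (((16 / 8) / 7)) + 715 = 1787 / 2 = 893.50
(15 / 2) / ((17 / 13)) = 195 / 34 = 5.74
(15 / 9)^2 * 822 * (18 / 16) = 10275 / 4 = 2568.75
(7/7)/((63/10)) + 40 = 2530/63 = 40.16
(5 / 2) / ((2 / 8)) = 10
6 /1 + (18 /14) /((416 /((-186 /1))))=7899 /1456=5.43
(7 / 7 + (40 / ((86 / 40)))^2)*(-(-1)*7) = 4492943 / 1849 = 2429.93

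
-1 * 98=-98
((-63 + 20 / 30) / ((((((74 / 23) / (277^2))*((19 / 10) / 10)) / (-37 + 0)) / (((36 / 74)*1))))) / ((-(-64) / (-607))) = -15023770305225 / 11248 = -1335683704.23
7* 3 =21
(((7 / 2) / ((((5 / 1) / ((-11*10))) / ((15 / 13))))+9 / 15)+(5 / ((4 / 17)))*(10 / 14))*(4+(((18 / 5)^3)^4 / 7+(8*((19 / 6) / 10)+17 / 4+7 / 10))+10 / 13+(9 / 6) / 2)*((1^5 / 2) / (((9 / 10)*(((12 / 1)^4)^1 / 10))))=-11999665285547861136499 / 905527350000000000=-13251.58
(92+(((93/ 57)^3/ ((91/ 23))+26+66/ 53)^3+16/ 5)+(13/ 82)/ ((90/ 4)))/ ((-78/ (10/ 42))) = -763576558392910917703384060513/ 10940683692216247042391887023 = -69.79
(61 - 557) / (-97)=496 / 97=5.11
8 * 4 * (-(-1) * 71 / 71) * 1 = 32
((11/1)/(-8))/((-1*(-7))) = -11/56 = -0.20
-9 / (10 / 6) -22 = -137 / 5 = -27.40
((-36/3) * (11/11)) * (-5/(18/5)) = 50/3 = 16.67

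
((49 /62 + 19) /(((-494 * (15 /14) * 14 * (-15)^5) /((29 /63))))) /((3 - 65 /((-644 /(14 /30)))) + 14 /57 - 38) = -667 /14299164140625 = -0.00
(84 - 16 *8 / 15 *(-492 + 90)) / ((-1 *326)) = -8786 / 815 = -10.78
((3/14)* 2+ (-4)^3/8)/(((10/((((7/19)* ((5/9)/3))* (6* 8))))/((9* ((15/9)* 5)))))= -10600/57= -185.96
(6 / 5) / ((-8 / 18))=-27 / 10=-2.70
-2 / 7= -0.29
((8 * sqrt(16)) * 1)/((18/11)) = 176/9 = 19.56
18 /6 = 3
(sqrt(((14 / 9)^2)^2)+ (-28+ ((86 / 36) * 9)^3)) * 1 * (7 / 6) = 44964437 / 3888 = 11564.93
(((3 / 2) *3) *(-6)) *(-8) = 216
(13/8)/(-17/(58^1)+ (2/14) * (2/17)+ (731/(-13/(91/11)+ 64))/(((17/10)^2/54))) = 0.01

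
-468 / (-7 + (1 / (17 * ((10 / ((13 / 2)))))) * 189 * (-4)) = 9945 / 763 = 13.03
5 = 5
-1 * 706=-706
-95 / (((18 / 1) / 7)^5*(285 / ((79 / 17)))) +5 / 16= 28787237 / 96367968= 0.30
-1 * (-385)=385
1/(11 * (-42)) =-1/462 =-0.00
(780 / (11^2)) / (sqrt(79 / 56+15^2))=1560*sqrt(177506) / 1534159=0.43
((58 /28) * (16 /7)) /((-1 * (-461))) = 232 /22589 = 0.01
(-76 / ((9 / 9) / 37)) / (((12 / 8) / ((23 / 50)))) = -64676 / 75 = -862.35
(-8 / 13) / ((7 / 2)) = -0.18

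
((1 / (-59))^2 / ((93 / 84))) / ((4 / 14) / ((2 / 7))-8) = -4 / 107911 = -0.00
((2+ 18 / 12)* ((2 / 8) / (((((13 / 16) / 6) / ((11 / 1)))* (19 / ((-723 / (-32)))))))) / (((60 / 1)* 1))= 55671 / 39520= 1.41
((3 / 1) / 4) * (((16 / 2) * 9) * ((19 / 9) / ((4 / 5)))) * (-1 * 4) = -570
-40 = -40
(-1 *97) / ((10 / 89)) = -8633 / 10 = -863.30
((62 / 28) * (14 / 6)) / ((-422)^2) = 31 / 1068504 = 0.00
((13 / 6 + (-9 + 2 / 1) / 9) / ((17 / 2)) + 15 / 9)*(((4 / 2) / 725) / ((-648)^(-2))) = 5225472 / 2465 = 2119.87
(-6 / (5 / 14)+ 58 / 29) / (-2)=37 / 5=7.40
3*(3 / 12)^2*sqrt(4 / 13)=3*sqrt(13) / 104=0.10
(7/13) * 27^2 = 5103/13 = 392.54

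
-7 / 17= -0.41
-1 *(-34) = 34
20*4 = 80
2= 2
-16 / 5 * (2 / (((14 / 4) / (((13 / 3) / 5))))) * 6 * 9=-14976 / 175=-85.58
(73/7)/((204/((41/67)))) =2993/95676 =0.03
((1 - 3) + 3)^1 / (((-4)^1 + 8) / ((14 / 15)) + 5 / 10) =14 / 67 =0.21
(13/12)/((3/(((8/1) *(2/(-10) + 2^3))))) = 338/15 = 22.53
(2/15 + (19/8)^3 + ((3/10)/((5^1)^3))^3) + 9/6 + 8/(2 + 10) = 1962060548603/125000000000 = 15.70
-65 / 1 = -65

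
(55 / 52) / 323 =0.00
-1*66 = -66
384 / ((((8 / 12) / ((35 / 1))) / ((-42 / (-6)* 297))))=41912640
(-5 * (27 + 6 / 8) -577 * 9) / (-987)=7109 / 1316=5.40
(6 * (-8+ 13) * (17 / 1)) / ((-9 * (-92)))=85 / 138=0.62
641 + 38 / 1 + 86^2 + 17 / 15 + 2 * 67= 123152 / 15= 8210.13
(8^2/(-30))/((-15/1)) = 32/225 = 0.14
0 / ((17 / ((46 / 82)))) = 0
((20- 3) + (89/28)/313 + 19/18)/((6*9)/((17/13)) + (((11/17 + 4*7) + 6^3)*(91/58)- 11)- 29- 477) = -0.20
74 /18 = 37 /9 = 4.11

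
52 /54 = 26 /27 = 0.96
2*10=20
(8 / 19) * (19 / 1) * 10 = 80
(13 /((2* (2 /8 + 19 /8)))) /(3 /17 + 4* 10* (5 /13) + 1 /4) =45968 /293517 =0.16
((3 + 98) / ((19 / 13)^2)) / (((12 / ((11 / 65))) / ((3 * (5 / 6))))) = 14443 / 8664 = 1.67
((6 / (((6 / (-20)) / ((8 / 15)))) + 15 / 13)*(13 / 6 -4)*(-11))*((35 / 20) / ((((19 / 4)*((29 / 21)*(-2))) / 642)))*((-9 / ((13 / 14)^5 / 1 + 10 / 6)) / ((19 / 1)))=-1708885971212112 / 517576754903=-3301.71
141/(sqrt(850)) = 141*sqrt(34)/170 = 4.84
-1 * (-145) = 145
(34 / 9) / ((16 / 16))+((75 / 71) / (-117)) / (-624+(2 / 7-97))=31664543 / 8381763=3.78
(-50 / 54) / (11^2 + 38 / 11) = -0.01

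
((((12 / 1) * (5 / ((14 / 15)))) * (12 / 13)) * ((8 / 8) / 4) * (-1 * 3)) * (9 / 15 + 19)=-11340 / 13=-872.31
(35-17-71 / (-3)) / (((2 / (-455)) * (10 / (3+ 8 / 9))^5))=-955898125 / 11337408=-84.31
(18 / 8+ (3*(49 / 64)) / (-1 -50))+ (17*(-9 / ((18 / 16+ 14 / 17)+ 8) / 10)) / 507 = 2.20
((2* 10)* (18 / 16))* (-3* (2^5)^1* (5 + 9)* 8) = -241920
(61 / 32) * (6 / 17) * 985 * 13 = 2343315 / 272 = 8615.13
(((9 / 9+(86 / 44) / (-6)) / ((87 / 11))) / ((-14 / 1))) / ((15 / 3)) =-89 / 73080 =-0.00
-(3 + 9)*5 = -60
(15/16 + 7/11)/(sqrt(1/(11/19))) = 277 * sqrt(209)/3344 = 1.20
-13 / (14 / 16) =-14.86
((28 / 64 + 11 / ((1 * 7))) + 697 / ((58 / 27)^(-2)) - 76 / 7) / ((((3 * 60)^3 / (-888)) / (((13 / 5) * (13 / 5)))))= -1637566010821 / 496011600000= -3.30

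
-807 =-807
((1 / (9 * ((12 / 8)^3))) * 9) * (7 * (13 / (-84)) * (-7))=182 / 81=2.25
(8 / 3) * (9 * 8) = 192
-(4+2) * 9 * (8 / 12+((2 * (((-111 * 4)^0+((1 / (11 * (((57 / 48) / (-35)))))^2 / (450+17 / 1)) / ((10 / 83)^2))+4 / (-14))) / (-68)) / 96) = -164363694777 / 4569382048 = -35.97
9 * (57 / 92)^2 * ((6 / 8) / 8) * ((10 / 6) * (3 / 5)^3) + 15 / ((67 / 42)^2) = 182710048923 / 30395916800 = 6.01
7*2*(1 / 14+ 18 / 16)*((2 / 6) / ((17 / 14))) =469 / 102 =4.60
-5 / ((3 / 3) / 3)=-15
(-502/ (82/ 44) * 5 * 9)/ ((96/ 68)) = -8586.04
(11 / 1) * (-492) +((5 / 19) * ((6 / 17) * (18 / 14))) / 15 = -12236514 / 2261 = -5411.99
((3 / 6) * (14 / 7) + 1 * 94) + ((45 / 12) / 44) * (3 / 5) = 95.05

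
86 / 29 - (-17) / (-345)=29177 / 10005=2.92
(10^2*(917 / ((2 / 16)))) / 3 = 733600 / 3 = 244533.33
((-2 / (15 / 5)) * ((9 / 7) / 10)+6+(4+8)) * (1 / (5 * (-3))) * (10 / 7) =-418 / 245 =-1.71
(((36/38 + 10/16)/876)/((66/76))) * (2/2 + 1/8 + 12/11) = 15535/3391872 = 0.00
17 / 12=1.42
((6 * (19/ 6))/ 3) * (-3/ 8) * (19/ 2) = -361/ 16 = -22.56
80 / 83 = 0.96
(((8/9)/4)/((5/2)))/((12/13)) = 13/135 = 0.10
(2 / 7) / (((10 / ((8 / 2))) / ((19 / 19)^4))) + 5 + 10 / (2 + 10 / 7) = 3373 / 420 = 8.03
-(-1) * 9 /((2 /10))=45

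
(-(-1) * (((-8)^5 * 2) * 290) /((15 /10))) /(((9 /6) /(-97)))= 7374110720 /9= 819345635.56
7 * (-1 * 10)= -70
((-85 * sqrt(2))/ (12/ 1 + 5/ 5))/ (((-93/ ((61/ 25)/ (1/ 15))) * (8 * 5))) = 1037 * sqrt(2)/ 16120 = 0.09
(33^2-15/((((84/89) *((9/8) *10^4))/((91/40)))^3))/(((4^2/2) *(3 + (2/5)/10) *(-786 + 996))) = 11431886399998451183107/53613342720000000000000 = 0.21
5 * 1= 5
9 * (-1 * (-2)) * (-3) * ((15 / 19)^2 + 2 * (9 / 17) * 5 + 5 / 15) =-2071476 / 6137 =-337.54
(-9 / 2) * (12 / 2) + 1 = -26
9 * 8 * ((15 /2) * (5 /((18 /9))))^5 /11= 21357421875 /1408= 15168623.49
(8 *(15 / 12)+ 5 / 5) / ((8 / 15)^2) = 2475 / 64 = 38.67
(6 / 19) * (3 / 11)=18 / 209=0.09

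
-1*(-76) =76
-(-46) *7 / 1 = 322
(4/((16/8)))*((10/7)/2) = 10/7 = 1.43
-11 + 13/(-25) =-288/25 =-11.52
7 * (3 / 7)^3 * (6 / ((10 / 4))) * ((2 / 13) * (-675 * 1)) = -137.33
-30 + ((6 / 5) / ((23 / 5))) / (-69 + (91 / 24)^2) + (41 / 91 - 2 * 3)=-2341319011 / 65852059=-35.55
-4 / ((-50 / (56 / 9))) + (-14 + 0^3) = -3038 / 225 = -13.50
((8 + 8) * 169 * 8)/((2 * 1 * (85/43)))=465088/85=5471.62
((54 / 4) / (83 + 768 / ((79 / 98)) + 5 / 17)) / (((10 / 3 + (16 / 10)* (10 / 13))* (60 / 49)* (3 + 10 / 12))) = 0.00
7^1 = 7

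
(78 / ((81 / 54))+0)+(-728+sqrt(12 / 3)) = -674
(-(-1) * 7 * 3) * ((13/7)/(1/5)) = 195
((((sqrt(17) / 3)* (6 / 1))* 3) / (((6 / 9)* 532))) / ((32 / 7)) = 0.02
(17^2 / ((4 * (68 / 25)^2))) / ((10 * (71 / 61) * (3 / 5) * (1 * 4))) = 38125 / 109056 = 0.35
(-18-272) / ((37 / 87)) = -25230 / 37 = -681.89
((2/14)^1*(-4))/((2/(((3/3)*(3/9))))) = -2/21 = -0.10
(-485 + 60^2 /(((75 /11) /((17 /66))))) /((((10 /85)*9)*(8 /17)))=-100861 /144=-700.42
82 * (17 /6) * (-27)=-6273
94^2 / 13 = 8836 / 13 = 679.69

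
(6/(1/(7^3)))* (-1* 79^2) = -12843978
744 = 744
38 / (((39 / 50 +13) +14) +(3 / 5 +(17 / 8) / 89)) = 676400 / 505589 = 1.34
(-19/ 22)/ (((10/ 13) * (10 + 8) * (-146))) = 247/ 578160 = 0.00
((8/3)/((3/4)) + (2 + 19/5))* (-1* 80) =-6736/9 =-748.44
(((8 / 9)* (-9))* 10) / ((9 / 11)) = -880 / 9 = -97.78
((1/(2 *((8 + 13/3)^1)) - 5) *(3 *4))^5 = -51771002307376032/69343957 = -746582752.80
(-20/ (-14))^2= 2.04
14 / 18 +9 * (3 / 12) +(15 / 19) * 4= 4231 / 684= 6.19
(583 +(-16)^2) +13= 852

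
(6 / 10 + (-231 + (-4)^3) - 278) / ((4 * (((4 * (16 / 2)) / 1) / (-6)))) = 4293 / 160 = 26.83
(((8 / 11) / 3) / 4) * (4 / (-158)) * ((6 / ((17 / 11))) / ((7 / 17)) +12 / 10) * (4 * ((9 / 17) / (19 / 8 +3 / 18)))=-428544 / 31540355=-0.01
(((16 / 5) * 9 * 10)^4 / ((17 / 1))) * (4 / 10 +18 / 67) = 1541054398464 / 5695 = 270597787.26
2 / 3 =0.67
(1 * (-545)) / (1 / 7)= -3815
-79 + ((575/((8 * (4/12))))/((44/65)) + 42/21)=85021/352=241.54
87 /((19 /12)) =1044 /19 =54.95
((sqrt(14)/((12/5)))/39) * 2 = 5 * sqrt(14)/234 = 0.08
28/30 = 14/15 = 0.93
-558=-558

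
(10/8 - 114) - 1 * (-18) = -379/4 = -94.75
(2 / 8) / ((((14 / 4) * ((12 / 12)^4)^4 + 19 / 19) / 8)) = 0.44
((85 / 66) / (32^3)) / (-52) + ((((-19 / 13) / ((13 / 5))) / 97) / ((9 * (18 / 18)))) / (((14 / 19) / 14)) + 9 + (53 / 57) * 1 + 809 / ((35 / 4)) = 28963295851259557 / 282914496184320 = 102.37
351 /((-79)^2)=351 /6241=0.06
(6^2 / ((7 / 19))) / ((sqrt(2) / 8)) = 2736 * sqrt(2) / 7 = 552.76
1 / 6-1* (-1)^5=1.17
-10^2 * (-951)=95100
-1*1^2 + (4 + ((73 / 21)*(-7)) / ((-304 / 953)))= 72305 / 912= 79.28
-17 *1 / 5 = -17 / 5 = -3.40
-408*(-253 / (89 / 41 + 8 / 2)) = 16728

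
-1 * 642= -642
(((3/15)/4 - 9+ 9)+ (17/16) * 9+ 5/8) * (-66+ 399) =272727/80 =3409.09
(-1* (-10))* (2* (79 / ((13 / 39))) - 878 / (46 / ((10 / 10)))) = 4549.13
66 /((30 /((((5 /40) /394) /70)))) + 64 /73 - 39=-3070204797 /80533600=-38.12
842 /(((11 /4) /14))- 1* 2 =47130 /11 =4284.55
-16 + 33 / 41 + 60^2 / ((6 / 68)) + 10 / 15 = 5016613 / 123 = 40785.47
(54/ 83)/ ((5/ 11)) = 594/ 415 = 1.43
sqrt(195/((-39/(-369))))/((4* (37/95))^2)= 27075* sqrt(205)/21904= 17.70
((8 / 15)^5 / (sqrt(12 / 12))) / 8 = 4096 / 759375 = 0.01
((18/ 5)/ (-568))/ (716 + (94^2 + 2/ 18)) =-0.00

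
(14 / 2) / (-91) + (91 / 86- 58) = -63747 / 1118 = -57.02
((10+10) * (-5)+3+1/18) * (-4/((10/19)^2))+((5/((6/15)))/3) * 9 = 64682/45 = 1437.38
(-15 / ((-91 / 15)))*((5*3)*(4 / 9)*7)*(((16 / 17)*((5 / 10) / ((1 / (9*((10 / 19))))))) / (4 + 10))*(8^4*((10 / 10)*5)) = 11059200000 / 29393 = 376252.85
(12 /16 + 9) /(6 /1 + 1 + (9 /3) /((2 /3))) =39 /46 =0.85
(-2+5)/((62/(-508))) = -762/31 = -24.58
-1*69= -69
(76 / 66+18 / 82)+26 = 37033 / 1353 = 27.37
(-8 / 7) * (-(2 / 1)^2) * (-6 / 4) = -48 / 7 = -6.86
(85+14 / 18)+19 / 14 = 10979 / 126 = 87.13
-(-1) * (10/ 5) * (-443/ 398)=-2.23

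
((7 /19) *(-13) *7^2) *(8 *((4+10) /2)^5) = -599539304 /19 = -31554700.21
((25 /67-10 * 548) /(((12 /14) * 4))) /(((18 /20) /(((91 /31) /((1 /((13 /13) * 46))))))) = -26894474425 /112158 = -239790.96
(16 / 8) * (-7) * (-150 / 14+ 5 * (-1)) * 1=220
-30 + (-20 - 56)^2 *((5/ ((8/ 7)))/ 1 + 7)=65672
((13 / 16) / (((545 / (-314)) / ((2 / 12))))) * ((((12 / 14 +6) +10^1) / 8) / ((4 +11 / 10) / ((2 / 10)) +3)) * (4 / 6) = -120419 / 31313520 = -0.00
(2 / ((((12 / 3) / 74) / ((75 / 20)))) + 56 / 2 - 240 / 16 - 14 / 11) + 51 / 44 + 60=2328 / 11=211.64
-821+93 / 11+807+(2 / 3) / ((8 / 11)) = -611 / 132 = -4.63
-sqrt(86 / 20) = -sqrt(430) / 10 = -2.07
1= 1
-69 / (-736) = 0.09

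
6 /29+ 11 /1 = 325 /29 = 11.21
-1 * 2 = -2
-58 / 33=-1.76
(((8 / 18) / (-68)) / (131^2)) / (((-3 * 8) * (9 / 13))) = 13 / 567136728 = 0.00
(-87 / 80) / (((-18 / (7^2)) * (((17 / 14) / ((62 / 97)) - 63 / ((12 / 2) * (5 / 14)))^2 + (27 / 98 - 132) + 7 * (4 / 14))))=47795335 / 10115333658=0.00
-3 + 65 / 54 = -97 / 54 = -1.80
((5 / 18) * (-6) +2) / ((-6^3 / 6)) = -0.01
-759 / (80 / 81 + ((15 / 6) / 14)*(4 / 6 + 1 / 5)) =-1721412 / 2591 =-664.38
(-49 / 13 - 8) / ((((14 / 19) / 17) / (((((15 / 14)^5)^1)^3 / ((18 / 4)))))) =-2404475352081298828125 / 14156696695760912384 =-169.85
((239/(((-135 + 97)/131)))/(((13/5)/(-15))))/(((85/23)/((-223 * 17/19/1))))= -2408757915/9386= -256633.06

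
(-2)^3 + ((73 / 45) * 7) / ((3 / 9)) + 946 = 972.07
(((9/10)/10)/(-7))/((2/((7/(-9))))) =1/200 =0.00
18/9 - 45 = -43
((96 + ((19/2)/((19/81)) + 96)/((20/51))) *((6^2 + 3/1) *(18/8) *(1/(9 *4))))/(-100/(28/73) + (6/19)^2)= -1750596939/421486720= -4.15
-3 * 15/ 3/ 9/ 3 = -5/ 9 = -0.56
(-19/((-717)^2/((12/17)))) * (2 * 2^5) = -4864/2913171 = -0.00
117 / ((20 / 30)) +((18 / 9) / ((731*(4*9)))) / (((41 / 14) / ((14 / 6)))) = 284035265 / 1618434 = 175.50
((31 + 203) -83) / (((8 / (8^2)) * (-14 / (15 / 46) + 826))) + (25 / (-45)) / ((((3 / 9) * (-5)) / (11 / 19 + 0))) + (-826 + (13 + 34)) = -260197796 / 334761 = -777.26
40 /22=20 /11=1.82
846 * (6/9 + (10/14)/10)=4371/7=624.43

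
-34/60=-17/30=-0.57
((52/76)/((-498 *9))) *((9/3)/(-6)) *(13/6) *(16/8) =169/510948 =0.00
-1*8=-8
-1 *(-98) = 98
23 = 23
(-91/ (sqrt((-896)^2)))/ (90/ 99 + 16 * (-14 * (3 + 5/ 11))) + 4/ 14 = 167501/ 585984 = 0.29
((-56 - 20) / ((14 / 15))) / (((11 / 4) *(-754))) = 1140 / 29029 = 0.04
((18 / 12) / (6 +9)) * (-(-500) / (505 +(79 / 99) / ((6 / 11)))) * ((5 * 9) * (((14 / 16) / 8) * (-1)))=-30375 / 62512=-0.49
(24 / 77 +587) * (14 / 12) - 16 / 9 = 135317 / 198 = 683.42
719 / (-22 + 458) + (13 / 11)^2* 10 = 823839 / 52756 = 15.62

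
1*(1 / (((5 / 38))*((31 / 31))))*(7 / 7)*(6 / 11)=228 / 55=4.15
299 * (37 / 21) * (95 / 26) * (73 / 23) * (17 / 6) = 4362115 / 252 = 17309.98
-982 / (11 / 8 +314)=-7856 / 2523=-3.11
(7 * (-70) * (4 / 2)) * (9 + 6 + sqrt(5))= -14700 - 980 * sqrt(5)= -16891.35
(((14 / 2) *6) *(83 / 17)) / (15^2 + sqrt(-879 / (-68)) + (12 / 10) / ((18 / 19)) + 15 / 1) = 756950040 / 890409173-1568700 *sqrt(14943) / 15136955941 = 0.84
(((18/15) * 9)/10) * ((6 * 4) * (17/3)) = 3672/25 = 146.88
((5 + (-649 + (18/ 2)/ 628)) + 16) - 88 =-449639/ 628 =-715.99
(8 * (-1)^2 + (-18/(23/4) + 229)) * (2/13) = 10758/299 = 35.98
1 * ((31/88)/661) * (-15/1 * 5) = -2325/58168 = -0.04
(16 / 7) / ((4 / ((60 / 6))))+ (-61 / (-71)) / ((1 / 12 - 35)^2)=5.71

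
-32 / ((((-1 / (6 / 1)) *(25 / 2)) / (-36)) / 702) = -9704448 / 25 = -388177.92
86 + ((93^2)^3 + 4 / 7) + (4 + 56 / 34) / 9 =230975495522423 / 357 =646990183536.20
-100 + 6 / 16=-797 / 8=-99.62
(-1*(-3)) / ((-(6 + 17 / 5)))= -15 / 47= -0.32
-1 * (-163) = 163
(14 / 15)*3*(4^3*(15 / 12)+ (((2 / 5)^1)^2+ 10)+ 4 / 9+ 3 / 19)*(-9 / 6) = -2716063 / 7125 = -381.20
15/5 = 3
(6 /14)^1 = 3 /7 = 0.43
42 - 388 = -346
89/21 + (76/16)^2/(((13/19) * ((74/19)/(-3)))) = -6840335/323232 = -21.16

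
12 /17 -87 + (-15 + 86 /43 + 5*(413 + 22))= 35287 /17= 2075.71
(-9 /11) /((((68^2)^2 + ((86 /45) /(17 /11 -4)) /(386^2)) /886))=-721767168180 /21288704198694317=-0.00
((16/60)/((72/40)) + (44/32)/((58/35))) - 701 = -8769877/12528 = -700.02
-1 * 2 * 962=-1924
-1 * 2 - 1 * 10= -12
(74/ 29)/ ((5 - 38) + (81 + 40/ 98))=1813/ 34394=0.05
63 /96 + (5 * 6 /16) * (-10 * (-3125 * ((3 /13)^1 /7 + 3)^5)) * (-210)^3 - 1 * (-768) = -139266809603418.19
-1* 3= -3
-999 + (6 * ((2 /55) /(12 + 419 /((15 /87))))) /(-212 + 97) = -15431468097 /15446915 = -999.00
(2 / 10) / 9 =1 / 45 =0.02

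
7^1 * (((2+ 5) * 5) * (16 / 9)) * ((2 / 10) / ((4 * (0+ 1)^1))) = 196 / 9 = 21.78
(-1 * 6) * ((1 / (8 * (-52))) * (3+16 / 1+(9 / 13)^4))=411915 / 1485172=0.28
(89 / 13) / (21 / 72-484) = -2136 / 150917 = -0.01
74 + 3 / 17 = 1261 / 17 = 74.18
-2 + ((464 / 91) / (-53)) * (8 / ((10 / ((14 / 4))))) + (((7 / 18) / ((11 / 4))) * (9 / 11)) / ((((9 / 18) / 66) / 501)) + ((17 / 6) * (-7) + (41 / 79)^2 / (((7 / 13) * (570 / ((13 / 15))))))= 10799366622639398 / 1415468629575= 7629.53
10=10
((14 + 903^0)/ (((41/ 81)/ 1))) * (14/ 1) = 414.88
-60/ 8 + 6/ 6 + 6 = -1/ 2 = -0.50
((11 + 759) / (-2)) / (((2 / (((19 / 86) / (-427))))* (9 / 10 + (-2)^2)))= 5225 / 257054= 0.02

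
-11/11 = -1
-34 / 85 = -2 / 5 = -0.40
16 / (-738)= -8 / 369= -0.02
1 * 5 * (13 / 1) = 65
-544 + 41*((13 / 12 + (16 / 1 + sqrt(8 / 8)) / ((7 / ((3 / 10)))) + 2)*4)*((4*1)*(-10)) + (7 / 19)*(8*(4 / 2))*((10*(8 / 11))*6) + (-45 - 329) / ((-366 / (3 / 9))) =-20314631083 / 803187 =-25292.53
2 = 2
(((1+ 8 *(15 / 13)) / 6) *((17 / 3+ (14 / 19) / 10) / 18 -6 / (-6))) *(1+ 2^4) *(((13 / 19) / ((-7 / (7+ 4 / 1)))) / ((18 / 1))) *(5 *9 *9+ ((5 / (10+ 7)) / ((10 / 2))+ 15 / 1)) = -265738033 / 277020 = -959.27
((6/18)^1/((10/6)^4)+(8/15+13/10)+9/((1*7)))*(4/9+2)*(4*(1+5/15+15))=25566772/50625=505.02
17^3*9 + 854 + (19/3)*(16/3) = 405943/9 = 45104.78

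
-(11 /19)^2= -121 /361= -0.34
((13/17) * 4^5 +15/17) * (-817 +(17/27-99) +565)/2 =-63036710/459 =-137334.88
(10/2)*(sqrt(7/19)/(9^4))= 5*sqrt(133)/124659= 0.00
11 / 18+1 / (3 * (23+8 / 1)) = 347 / 558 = 0.62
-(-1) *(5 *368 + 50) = 1890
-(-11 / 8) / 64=11 / 512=0.02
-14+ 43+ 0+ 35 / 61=1804 / 61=29.57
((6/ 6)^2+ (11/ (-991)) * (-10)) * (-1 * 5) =-5.55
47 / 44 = 1.07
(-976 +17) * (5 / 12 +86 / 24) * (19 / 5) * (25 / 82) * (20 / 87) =-3644200 / 3567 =-1021.64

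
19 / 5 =3.80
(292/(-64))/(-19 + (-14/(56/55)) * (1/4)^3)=1168/4919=0.24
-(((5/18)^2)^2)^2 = -390625/11019960576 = -0.00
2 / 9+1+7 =74 / 9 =8.22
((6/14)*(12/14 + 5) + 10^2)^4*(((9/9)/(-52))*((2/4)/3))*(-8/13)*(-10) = -6365795936198410/2922754107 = -2178012.83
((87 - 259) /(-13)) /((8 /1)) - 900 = -898.35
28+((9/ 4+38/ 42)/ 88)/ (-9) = 1862519/ 66528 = 28.00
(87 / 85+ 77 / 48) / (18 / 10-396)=-10721 / 1608336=-0.01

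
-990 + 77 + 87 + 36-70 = -860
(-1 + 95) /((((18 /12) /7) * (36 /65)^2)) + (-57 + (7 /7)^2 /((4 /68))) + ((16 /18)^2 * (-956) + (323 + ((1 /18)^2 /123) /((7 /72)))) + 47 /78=958.31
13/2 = 6.50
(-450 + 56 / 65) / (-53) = 29194 / 3445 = 8.47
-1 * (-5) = 5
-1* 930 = -930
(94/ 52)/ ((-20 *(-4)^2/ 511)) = -24017/ 8320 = -2.89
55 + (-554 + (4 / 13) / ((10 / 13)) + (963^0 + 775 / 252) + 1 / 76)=-2959651 / 5985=-494.51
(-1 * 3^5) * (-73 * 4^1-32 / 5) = 362556 / 5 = 72511.20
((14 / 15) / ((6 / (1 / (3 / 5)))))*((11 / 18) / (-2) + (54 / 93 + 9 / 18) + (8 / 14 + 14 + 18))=260503 / 30132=8.65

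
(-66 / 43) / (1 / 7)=-462 / 43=-10.74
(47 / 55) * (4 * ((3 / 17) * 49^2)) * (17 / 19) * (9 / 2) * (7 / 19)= 42656166 / 19855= 2148.38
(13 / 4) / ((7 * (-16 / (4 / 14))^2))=13 / 87808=0.00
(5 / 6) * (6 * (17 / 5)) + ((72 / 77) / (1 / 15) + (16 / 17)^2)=710133 / 22253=31.91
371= 371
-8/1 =-8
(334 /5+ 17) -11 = 364 /5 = 72.80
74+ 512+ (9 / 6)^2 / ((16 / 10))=18797 / 32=587.41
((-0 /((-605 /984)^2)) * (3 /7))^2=0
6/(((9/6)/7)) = 28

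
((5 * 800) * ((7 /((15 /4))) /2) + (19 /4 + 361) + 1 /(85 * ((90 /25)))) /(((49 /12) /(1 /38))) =2508641 /94962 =26.42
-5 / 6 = -0.83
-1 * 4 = -4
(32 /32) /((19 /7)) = 7 /19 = 0.37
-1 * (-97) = 97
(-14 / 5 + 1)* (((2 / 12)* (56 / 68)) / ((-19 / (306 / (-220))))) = -0.02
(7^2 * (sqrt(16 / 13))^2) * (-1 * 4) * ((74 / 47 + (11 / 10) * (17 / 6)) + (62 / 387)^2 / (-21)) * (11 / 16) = -82126099363 / 105587145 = -777.80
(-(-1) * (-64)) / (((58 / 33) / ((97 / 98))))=-51216 / 1421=-36.04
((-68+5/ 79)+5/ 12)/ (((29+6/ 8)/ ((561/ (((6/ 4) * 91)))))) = -1408198/ 150969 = -9.33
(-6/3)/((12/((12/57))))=-2/57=-0.04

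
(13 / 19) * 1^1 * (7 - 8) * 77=-1001 / 19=-52.68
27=27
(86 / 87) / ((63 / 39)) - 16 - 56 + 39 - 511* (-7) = 6476006 / 1827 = 3544.61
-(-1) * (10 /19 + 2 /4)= 39 /38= 1.03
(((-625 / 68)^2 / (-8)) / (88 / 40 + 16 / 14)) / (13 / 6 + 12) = -2734375 / 12262848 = -0.22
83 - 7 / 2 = 159 / 2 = 79.50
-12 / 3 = -4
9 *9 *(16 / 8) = 162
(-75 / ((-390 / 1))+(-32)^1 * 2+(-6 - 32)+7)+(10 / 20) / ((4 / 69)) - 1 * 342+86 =-35587 / 104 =-342.18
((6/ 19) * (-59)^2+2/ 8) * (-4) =-83563/ 19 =-4398.05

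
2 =2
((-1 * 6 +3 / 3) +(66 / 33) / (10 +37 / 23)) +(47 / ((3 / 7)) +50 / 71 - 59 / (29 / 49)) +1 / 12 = 13055215 / 2199012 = 5.94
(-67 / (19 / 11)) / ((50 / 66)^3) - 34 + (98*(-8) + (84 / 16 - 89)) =-1176770401 / 1187500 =-990.96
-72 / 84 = -0.86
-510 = -510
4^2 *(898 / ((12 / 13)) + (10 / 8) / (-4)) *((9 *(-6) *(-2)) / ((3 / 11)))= 6161892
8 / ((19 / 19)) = 8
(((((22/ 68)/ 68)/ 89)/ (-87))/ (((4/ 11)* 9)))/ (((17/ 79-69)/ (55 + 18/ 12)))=98197/ 636731791488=0.00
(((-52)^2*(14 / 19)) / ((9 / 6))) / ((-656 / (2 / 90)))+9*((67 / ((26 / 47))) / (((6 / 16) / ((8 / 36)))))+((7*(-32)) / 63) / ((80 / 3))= 882861758 / 1367145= 645.77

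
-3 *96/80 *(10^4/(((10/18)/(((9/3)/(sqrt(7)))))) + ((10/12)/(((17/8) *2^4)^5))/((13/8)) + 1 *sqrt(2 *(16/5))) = -194400 *sqrt(7)/7- 72 *sqrt(10)/25- 3/73832564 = -73485.40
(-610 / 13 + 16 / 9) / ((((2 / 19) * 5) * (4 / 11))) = -551969 / 2340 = -235.88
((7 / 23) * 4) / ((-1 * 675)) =-28 / 15525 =-0.00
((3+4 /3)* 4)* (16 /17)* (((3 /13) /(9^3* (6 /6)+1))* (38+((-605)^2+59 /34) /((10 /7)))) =697018264 /527425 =1321.55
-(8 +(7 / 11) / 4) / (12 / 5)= -3.40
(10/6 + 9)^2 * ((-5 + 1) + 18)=1592.89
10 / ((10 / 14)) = 14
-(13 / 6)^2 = -169 / 36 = -4.69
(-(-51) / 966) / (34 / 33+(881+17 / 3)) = 561 / 9432668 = 0.00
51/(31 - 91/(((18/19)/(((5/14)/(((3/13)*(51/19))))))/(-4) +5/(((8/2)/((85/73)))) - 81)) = 27939643293/17606432413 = 1.59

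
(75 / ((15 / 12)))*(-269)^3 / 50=-116790654 / 5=-23358130.80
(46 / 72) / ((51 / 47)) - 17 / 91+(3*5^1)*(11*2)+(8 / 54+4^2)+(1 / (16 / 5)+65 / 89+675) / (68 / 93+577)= 28493004237067 / 81942312816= 347.72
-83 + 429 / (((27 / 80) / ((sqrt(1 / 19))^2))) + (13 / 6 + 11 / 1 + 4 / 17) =-15683 / 5814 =-2.70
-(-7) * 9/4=63/4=15.75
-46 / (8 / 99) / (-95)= 2277 / 380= 5.99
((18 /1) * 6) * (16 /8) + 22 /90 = 9731 /45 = 216.24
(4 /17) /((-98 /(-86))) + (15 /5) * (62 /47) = 163022 /39151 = 4.16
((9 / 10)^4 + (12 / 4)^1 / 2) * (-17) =-366537 / 10000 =-36.65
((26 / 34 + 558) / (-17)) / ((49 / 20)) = -27140 / 2023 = -13.42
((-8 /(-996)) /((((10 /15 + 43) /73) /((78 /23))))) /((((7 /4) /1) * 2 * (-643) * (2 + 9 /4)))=-91104 /19135294843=-0.00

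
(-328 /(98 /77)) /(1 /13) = -23452 /7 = -3350.29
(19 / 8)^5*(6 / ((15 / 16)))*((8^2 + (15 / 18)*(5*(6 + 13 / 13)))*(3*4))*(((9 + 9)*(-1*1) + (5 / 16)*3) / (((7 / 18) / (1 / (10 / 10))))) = -485832908691 / 20480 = -23722309.99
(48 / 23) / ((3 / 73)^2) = 1235.71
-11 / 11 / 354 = -1 / 354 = -0.00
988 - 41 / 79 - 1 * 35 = 75246 / 79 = 952.48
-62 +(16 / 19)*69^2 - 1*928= 57366 / 19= 3019.26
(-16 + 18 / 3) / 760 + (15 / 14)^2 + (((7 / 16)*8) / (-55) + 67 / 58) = 6611977 / 2969890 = 2.23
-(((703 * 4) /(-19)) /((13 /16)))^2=-5607424 /169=-33180.02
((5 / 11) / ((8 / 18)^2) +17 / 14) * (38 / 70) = 82289 / 43120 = 1.91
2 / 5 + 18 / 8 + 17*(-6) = -1987 / 20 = -99.35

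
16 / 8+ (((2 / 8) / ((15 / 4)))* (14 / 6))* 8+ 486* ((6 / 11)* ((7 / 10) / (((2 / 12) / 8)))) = 4410598 / 495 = 8910.30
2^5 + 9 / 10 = 329 / 10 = 32.90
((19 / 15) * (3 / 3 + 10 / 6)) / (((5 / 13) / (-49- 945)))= -1964144 / 225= -8729.53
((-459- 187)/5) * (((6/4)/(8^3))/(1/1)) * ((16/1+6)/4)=-10659/5120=-2.08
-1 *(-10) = 10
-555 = -555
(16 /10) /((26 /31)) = 124 /65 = 1.91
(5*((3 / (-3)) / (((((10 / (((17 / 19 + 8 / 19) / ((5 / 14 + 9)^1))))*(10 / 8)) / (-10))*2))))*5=3500 / 2489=1.41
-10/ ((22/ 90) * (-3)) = 150/ 11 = 13.64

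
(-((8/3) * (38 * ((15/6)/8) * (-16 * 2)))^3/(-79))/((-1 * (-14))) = -14047232000/14931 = -940809.86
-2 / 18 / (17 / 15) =-0.10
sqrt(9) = 3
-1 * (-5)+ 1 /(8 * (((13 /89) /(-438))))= -19231 /52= -369.83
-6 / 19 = -0.32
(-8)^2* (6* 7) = 2688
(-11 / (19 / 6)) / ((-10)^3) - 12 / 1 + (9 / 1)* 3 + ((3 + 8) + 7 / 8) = 510691 / 19000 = 26.88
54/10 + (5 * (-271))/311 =1622/1555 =1.04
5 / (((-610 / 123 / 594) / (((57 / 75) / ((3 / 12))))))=-2776356 / 1525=-1820.56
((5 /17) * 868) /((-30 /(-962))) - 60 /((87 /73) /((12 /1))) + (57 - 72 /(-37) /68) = 418046621 /54723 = 7639.32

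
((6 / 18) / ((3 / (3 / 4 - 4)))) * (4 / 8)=-13 / 72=-0.18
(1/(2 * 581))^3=1/1568983528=0.00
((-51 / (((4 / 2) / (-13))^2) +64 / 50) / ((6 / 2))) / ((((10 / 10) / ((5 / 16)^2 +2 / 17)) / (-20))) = 201780139 / 65280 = 3090.99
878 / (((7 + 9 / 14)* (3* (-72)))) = -3073 / 5778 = -0.53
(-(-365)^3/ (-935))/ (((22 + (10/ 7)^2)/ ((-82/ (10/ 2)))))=35478.20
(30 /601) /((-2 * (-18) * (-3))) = -5 /10818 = -0.00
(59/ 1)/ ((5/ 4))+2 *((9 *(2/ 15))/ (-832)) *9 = 49061/ 1040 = 47.17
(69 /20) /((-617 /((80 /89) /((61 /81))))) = -22356 /3349693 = -0.01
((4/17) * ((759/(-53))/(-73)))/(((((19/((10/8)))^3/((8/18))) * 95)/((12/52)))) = 6325/445723362916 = 0.00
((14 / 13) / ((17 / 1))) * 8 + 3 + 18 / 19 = 18703 / 4199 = 4.45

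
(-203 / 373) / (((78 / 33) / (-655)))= 1462615 / 9698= 150.82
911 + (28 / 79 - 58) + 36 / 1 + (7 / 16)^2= 17990175 / 20224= 889.55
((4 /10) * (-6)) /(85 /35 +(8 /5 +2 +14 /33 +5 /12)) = -3696 /10579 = -0.35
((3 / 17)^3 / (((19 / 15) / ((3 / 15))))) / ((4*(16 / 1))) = 81 / 5974208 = 0.00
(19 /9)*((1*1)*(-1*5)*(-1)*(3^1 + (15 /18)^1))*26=28405 /27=1052.04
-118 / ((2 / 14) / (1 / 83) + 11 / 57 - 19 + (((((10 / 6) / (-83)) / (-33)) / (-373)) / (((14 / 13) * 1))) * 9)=4581065148 / 269812637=16.98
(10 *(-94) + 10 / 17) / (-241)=15970 / 4097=3.90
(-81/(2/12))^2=236196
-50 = -50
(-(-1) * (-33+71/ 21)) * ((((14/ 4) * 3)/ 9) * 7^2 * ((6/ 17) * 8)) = -243824/ 51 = -4780.86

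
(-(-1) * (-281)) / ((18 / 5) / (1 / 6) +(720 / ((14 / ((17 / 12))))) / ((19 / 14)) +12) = -26695 / 8292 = -3.22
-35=-35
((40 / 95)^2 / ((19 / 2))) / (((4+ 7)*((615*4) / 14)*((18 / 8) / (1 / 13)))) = 1792 / 5428932795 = 0.00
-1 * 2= -2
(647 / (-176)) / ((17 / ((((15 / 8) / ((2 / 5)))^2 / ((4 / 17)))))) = -3639375 / 180224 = -20.19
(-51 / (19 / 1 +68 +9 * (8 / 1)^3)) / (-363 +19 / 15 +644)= -51 / 1325242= -0.00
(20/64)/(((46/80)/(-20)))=-250/23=-10.87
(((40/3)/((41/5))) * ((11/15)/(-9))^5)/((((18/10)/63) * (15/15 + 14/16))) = -72150848/661843335375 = -0.00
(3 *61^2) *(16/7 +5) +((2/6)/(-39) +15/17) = 1132375723/13923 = 81331.30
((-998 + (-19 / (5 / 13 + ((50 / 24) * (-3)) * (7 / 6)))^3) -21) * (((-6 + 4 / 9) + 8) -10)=679300044711364 / 90070864875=7541.84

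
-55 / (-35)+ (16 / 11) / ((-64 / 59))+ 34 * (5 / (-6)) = -25967 / 924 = -28.10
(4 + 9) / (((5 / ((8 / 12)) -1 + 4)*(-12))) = -13 / 126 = -0.10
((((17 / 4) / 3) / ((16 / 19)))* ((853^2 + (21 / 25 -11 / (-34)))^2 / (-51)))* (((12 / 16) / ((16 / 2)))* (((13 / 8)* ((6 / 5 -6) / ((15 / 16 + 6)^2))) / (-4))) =-10497594887149838143 / 158256400000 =-66332830.06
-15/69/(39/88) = -440/897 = -0.49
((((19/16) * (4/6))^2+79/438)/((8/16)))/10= 33937/210240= 0.16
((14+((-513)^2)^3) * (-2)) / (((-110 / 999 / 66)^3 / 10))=1962566633071071145009423116 / 25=78502665322842845800376920.00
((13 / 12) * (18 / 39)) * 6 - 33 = -30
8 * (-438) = -3504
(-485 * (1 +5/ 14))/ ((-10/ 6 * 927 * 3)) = 1843/ 12978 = 0.14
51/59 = 0.86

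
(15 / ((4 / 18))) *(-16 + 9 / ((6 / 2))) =-1755 / 2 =-877.50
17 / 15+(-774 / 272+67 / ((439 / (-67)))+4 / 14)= -73045789 / 6268920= -11.65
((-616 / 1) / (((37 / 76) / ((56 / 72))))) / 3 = -327712 / 999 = -328.04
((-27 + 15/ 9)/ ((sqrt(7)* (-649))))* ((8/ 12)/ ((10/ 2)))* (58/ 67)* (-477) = -467248* sqrt(7)/ 1521905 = -0.81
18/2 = 9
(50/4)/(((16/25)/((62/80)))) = 3875/256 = 15.14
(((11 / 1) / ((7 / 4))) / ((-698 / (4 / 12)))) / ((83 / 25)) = -550 / 608307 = -0.00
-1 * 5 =-5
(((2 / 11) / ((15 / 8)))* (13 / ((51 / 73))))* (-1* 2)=-30368 / 8415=-3.61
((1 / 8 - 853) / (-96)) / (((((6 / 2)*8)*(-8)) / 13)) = -88699 / 147456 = -0.60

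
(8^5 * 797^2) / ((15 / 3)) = 20814528512 / 5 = 4162905702.40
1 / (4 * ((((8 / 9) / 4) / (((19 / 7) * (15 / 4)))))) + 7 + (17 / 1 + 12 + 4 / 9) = 96557 / 2016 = 47.90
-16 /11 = -1.45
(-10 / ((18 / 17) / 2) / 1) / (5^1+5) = -17 / 9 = -1.89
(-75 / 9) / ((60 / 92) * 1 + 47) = -575 / 3288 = -0.17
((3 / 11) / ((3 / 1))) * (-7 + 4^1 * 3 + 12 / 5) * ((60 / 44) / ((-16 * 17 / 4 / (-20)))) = 555 / 2057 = 0.27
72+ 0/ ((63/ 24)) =72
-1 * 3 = -3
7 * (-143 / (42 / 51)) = -2431 / 2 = -1215.50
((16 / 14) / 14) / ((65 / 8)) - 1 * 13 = -41373 / 3185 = -12.99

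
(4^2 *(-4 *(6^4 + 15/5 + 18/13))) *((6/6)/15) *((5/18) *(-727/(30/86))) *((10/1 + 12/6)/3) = 4509586816/351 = 12847825.69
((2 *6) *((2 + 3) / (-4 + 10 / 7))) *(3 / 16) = -35 / 8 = -4.38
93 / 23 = 4.04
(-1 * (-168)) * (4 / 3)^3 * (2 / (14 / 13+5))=131.06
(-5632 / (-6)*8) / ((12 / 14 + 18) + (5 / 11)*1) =1734656 / 4461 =388.85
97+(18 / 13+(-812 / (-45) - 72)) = 25991 / 585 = 44.43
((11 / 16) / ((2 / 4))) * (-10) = -55 / 4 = -13.75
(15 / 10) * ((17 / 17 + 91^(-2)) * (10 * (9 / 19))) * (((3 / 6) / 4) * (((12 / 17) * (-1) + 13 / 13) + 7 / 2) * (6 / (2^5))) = 216346545 / 342369664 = 0.63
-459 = -459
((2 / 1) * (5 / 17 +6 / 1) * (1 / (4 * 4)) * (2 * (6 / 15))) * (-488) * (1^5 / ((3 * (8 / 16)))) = -204.77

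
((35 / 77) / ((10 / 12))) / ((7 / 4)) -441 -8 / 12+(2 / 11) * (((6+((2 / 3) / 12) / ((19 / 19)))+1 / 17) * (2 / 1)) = -5173409 / 11781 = -439.13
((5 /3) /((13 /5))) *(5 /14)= 125 /546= 0.23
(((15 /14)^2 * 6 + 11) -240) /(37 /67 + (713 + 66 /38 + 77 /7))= -27709391 /90607468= -0.31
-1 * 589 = -589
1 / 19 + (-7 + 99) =1749 / 19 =92.05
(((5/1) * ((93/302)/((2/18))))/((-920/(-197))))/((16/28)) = 1154223/222272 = 5.19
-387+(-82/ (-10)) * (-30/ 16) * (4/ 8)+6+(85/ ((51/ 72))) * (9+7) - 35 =23941/ 16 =1496.31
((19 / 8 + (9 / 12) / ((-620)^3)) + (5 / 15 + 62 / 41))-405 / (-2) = 24239506731631 / 117257376000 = 206.72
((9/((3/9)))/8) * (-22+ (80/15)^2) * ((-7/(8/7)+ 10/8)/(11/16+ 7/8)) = -3393/50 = -67.86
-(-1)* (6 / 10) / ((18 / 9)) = 3 / 10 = 0.30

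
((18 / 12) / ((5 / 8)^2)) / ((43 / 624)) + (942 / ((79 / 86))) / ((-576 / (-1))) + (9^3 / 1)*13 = 38866456093 / 4076400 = 9534.50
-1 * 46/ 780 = -23/ 390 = -0.06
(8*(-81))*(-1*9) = 5832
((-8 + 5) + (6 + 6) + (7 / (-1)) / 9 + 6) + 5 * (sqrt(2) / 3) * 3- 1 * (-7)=5 * sqrt(2) + 191 / 9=28.29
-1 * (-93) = 93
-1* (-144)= 144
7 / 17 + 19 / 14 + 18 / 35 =2.28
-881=-881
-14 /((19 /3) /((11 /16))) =-231 /152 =-1.52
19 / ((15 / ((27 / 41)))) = 171 / 205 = 0.83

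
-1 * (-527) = 527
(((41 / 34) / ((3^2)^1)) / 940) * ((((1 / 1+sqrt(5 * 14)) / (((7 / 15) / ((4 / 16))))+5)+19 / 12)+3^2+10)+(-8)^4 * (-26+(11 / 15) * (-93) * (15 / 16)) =-4450402852943 / 12080880+41 * sqrt(70) / 536928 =-368384.00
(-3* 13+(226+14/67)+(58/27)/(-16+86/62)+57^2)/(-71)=-2815773740/58182867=-48.40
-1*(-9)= 9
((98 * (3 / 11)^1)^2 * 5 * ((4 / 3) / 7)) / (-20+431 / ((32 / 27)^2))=84295680 / 35539999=2.37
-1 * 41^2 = -1681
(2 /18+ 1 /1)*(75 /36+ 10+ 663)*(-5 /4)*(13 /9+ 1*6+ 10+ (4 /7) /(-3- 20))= -5111933525 /312984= -16332.89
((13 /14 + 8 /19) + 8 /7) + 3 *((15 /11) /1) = 19263 /2926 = 6.58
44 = 44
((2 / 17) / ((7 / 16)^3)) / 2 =4096 / 5831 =0.70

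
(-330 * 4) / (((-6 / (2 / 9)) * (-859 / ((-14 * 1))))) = 6160 / 7731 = 0.80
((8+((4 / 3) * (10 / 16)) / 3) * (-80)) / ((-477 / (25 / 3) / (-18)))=-298000 / 1431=-208.25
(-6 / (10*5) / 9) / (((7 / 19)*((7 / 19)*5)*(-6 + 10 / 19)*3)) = 6859 / 5733000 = 0.00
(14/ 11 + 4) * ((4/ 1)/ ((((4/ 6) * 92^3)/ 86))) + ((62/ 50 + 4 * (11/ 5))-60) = -1337205779/ 26767400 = -49.96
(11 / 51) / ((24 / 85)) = 55 / 72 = 0.76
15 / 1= 15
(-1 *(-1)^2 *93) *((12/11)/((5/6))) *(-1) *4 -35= 24859/55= 451.98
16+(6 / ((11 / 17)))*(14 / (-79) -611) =-4910962 / 869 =-5651.28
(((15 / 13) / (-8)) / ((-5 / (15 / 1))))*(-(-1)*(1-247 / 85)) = -729 / 884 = -0.82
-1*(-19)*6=114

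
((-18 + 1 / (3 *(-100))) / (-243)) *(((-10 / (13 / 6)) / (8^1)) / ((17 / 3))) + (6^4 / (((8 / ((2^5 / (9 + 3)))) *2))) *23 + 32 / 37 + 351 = 140941533563 / 26493480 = 5319.86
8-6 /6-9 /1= -2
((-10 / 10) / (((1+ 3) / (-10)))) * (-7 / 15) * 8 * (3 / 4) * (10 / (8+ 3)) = -70 / 11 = -6.36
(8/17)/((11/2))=0.09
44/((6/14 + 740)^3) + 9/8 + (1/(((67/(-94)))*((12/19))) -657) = -147339496473481717/223887409287096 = -658.10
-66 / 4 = -33 / 2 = -16.50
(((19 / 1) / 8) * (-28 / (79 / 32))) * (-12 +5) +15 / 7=105457 / 553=190.70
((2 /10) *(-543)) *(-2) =1086 /5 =217.20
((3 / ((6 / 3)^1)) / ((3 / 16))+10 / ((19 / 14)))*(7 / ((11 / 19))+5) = 54896 / 209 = 262.66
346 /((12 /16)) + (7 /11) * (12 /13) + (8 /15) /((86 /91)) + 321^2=3182214649 /30745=103503.49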